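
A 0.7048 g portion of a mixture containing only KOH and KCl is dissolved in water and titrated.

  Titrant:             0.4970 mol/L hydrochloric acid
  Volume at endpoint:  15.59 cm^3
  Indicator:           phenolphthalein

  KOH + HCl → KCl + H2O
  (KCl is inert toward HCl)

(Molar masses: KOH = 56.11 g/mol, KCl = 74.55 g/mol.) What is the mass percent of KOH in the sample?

n(HCl) = 0.01559 × 0.4970 = 7.748 × 10^-3 mol
Let x = n(KOH), y = n(KCl).
Titrant: 1x = 7.748 × 10^-3;  mass: 56.11x + 74.55y = 0.7048
Solving, x = 7.748 × 10^-3 mol, y = 3.622 × 10^-3 mol
mass of KOH = 7.748 × 10^-3 × 56.11 = 0.4348 g
% KOH = 0.4348 / 0.7048 × 100 = 61.68 %

61.68 %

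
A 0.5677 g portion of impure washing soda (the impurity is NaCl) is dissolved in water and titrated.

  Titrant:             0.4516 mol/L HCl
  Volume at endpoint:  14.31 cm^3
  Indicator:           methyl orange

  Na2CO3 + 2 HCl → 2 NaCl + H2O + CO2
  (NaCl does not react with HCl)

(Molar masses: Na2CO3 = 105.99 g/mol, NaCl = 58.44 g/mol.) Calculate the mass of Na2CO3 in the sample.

n(HCl) = 0.01431 × 0.4516 = 6.462 × 10^-3 mol
Let x = n(Na2CO3), y = n(NaCl).
Titrant: 2x = 6.462 × 10^-3;  mass: 105.99x + 58.44y = 0.5677
Solving, x = 3.231 × 10^-3 mol, y = 3.854 × 10^-3 mol
mass of Na2CO3 = 3.231 × 10^-3 × 105.99 = 0.3425 g

0.3425 g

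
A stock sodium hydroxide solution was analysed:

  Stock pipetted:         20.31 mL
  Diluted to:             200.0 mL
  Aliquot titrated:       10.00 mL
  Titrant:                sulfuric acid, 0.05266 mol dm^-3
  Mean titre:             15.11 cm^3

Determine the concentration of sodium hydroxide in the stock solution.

2 NaOH + H2SO4 → Na2SO4 + 2 H2O
n(H2SO4) = 0.01511 × 0.05266 = 7.957 × 10^-4 mol
From the 2:1 ratio, n(NaOH) in the aliquot = 2/1 × 7.957 × 10^-4 = 1.591 × 10^-3 mol
[NaOH]_dilute = 1.591 × 10^-3 / 0.01000 = 0.1591 mol/L
Dilution factor = 200.0 / 20.31 = 9.847
[NaOH]_stock = 0.1591 × 9.847 = 1.567 mol/L

1.567 mol/L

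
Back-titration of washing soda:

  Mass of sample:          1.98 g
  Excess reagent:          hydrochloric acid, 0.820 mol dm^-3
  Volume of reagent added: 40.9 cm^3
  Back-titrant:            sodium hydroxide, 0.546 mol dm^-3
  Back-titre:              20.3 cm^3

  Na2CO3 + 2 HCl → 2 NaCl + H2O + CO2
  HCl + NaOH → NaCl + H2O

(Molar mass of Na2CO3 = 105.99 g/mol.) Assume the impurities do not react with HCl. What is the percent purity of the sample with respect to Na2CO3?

n(HCl) added = 0.0409 × 0.820 = 0.0335 mol
n(NaOH) used in back-titration = 0.0203 × 0.546 = 0.0111 mol
n(HCl) left over = 0.0111 mol (1:1 ratio)
n(HCl) consumed by analyte = 0.0335 − 0.0111 = 0.0225 mol
From the 1:2 ratio, n(Na2CO3) = 1/2 × 0.0225 = 0.0112 mol
mass of Na2CO3 = 0.0112 × 105.99 = 1.19 g
% Na2CO3 = 1.19 / 1.98 × 100 = 60.1 %

60.1 %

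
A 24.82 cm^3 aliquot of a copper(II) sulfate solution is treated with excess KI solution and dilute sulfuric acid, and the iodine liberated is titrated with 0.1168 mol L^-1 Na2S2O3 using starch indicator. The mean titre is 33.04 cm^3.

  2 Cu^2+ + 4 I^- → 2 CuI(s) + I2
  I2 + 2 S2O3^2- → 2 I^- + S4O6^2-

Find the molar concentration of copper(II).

n(S2O3^2-) = 0.03304 × 0.1168 = 3.859 × 10^-3 mol
n(I2) = n(S2O3^2-)/2 = 1.930 × 10^-3 mol
From the 2:1 ratio, n(Cu2+) in the aliquot = 2/1 × 1.930 × 10^-3 = 3.859 × 10^-3 mol
[Cu2+] = 3.859 × 10^-3 / 0.02482 = 0.1555 mol/L

0.1555 mol/L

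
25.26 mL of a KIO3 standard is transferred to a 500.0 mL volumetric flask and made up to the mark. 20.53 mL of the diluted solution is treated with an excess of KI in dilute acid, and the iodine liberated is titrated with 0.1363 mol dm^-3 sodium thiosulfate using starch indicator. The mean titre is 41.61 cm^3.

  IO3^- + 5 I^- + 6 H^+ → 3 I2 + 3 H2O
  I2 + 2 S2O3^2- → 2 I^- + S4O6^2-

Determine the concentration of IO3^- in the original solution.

0.9114 mol/L

n(S2O3^2-) = 0.04161 × 0.1363 = 5.671 × 10^-3 mol
n(I2) = n(S2O3^2-)/2 = 2.836 × 10^-3 mol
From the 1:3 ratio, n(IO3^-) in the aliquot = 1/3 × 2.836 × 10^-3 = 9.452 × 10^-4 mol
[IO3^-]_dilute = 9.452 × 10^-4 / 0.02053 = 0.04604 mol/L
[IO3^-]_original = 0.04604 × 500.0/25.26 = 0.9114 mol/L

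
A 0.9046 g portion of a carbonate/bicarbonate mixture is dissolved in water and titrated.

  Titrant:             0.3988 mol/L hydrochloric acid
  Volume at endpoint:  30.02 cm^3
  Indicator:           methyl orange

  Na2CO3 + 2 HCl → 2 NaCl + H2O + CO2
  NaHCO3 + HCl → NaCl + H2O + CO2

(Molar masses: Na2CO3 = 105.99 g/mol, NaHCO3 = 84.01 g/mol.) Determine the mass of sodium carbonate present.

n(HCl) = 0.03002 × 0.3988 = 0.01197 mol
Let x = n(Na2CO3), y = n(NaHCO3).
Titrant: 2x + 1y = 0.01197;  mass: 105.99x + 84.01y = 0.9046
Solving, x = 1.631 × 10^-3 mol, y = 8.710 × 10^-3 mol
mass of Na2CO3 = 1.631 × 10^-3 × 105.99 = 0.1729 g

0.1729 g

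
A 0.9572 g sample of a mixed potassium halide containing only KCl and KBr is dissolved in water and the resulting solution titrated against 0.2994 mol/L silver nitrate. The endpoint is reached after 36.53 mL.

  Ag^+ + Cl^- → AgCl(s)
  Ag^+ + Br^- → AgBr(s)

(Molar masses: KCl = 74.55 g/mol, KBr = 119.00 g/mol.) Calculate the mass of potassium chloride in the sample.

0.5775 g

n(AgNO3) = 0.03653 × 0.2994 = 0.01094 mol
Let x = n(KCl), y = n(KBr).
Titrant: 1x + 1y = 0.01094;  mass: 74.55x + 119.00y = 0.9572
Solving, x = 7.746 × 10^-3 mol, y = 3.191 × 10^-3 mol
mass of KCl = 7.746 × 10^-3 × 74.55 = 0.5775 g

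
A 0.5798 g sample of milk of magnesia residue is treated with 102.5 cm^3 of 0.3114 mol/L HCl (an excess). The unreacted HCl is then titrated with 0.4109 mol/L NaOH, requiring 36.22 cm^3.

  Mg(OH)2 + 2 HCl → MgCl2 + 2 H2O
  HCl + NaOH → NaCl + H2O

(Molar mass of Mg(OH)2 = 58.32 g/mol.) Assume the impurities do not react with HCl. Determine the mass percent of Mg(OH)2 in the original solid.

85.68 %

n(HCl) added = 0.1025 × 0.3114 = 0.03192 mol
n(NaOH) used in back-titration = 0.03622 × 0.4109 = 0.01488 mol
n(HCl) left over = 0.01488 mol (1:1 ratio)
n(HCl) consumed by analyte = 0.03192 − 0.01488 = 0.01704 mol
From the 1:2 ratio, n(Mg(OH)2) = 1/2 × 0.01704 = 8.518 × 10^-3 mol
mass of Mg(OH)2 = 8.518 × 10^-3 × 58.32 = 0.4968 g
% Mg(OH)2 = 0.4968 / 0.5798 × 100 = 85.68 %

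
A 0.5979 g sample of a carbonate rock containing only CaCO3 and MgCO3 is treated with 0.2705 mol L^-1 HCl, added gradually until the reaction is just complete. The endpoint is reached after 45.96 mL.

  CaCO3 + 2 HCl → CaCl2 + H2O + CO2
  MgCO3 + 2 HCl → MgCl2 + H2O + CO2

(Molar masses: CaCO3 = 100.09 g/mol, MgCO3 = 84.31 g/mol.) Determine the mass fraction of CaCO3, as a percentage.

n(HCl) = 0.04596 × 0.2705 = 0.01243 mol
Let x = n(CaCO3), y = n(MgCO3).
Titrant: 2x + 2y = 0.01243;  mass: 100.09x + 84.31y = 0.5979
Solving, x = 4.678 × 10^-3 mol, y = 1.538 × 10^-3 mol
mass of CaCO3 = 4.678 × 10^-3 × 100.09 = 0.4682 g
% CaCO3 = 0.4682 / 0.5979 × 100 = 78.31 %

78.31 %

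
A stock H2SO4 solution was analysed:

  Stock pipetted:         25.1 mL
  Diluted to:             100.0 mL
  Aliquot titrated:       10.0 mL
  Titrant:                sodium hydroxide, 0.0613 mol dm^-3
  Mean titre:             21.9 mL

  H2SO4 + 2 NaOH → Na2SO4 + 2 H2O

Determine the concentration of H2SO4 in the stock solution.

n(NaOH) = 0.0219 × 0.0613 = 1.34 × 10^-3 mol
From the 1:2 ratio, n(H2SO4) in the aliquot = 1/2 × 1.34 × 10^-3 = 6.71 × 10^-4 mol
[H2SO4]_dilute = 6.71 × 10^-4 / 0.0100 = 0.0671 mol/L
Dilution factor = 100.0 / 25.1 = 3.984
[H2SO4]_stock = 0.0671 × 3.984 = 0.267 mol/L

0.267 mol/L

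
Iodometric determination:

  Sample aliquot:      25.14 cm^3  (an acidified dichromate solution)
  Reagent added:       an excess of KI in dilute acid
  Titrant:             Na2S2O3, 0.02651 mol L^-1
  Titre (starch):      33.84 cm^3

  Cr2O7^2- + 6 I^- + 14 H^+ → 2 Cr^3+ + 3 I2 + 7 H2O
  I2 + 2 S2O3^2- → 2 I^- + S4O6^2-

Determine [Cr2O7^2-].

0.005947 mol/L

n(S2O3^2-) = 0.03384 × 0.02651 = 8.971 × 10^-4 mol
n(I2) = n(S2O3^2-)/2 = 4.485 × 10^-4 mol
From the 1:3 ratio, n(Cr2O7^2-) in the aliquot = 1/3 × 4.485 × 10^-4 = 1.495 × 10^-4 mol
[Cr2O7^2-] = 1.495 × 10^-4 / 0.02514 = 0.005947 mol/L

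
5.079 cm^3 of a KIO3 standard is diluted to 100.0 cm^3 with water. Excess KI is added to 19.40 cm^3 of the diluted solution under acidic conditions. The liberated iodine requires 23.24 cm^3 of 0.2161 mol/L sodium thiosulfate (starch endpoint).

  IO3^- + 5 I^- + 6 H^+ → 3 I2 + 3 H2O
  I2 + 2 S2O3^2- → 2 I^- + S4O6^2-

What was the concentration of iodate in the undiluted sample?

n(S2O3^2-) = 0.02324 × 0.2161 = 5.022 × 10^-3 mol
n(I2) = n(S2O3^2-)/2 = 2.511 × 10^-3 mol
From the 1:3 ratio, n(IO3^-) in the aliquot = 1/3 × 2.511 × 10^-3 = 8.370 × 10^-4 mol
[IO3^-]_dilute = 8.370 × 10^-4 / 0.01940 = 0.04315 mol/L
[IO3^-]_original = 0.04315 × 100.0/5.079 = 0.8495 mol/L

0.8495 mol/L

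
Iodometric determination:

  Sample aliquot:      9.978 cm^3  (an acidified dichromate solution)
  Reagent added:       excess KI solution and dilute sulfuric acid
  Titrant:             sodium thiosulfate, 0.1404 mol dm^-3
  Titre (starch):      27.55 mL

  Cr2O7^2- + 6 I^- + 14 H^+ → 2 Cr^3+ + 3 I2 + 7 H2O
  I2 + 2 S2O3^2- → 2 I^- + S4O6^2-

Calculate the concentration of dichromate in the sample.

n(S2O3^2-) = 0.02755 × 0.1404 = 3.868 × 10^-3 mol
n(I2) = n(S2O3^2-)/2 = 1.934 × 10^-3 mol
From the 1:3 ratio, n(Cr2O7^2-) in the aliquot = 1/3 × 1.934 × 10^-3 = 6.447 × 10^-4 mol
[Cr2O7^2-] = 6.447 × 10^-4 / 0.009978 = 0.06461 mol/L

0.06461 mol/L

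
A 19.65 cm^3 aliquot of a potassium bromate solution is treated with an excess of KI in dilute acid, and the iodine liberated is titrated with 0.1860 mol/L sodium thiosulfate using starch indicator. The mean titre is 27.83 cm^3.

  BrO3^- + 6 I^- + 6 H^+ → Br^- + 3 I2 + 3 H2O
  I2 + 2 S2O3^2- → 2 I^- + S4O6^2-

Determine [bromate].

0.04390 mol/L

n(S2O3^2-) = 0.02783 × 0.1860 = 5.176 × 10^-3 mol
n(I2) = n(S2O3^2-)/2 = 2.588 × 10^-3 mol
From the 1:3 ratio, n(BrO3^-) in the aliquot = 1/3 × 2.588 × 10^-3 = 8.627 × 10^-4 mol
[BrO3^-] = 8.627 × 10^-4 / 0.01965 = 0.04390 mol/L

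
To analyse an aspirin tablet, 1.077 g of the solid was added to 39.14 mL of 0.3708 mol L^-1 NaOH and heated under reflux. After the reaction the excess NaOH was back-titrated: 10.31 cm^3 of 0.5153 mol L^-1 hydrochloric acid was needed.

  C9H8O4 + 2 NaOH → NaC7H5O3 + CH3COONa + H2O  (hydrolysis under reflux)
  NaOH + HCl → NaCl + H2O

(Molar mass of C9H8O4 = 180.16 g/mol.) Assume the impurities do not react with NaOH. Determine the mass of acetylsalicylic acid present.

0.8288 g

n(NaOH) added = 0.03914 × 0.3708 = 0.01451 mol
n(HCl) used in back-titration = 0.01031 × 0.5153 = 5.313 × 10^-3 mol
n(NaOH) left over = 5.313 × 10^-3 mol (1:1 ratio)
n(NaOH) consumed by analyte = 0.01451 − 5.313 × 10^-3 = 9.200 × 10^-3 mol
From the 1:2 ratio, n(C9H8O4) = 1/2 × 9.200 × 10^-3 = 4.600 × 10^-3 mol
mass of C9H8O4 = 4.600 × 10^-3 × 180.16 = 0.8288 g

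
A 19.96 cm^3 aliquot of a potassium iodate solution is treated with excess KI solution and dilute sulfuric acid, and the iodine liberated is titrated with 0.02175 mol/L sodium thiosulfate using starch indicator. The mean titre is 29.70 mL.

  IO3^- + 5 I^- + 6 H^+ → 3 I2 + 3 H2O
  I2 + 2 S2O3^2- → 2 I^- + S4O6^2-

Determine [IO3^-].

0.005394 mol/L

n(S2O3^2-) = 0.02970 × 0.02175 = 6.460 × 10^-4 mol
n(I2) = n(S2O3^2-)/2 = 3.230 × 10^-4 mol
From the 1:3 ratio, n(IO3^-) in the aliquot = 1/3 × 3.230 × 10^-4 = 1.077 × 10^-4 mol
[IO3^-] = 1.077 × 10^-4 / 0.01996 = 0.005394 mol/L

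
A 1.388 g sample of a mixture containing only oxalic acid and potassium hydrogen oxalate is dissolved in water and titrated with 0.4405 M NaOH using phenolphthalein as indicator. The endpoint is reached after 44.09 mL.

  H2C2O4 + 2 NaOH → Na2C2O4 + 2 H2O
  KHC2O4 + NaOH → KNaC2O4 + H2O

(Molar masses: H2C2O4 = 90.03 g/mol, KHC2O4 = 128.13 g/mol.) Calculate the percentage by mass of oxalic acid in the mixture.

n(NaOH) = 0.04409 × 0.4405 = 0.01942 mol
Let x = n(H2C2O4), y = n(KHC2O4).
Titrant: 2x + 1y = 0.01942;  mass: 90.03x + 128.13y = 1.388
Solving, x = 6.620 × 10^-3 mol, y = 6.181 × 10^-3 mol
mass of H2C2O4 = 6.620 × 10^-3 × 90.03 = 0.5960 g
% H2C2O4 = 0.5960 / 1.388 × 100 = 42.94 %

42.94 %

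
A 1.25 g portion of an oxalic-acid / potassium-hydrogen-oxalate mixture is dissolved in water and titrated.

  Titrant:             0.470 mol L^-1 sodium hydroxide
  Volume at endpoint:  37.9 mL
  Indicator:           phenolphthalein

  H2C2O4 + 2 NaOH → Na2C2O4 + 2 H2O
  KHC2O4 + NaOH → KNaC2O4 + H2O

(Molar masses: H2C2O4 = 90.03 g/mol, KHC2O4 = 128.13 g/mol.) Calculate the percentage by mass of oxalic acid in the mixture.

n(NaOH) = 0.0379 × 0.470 = 0.0178 mol
Let x = n(H2C2O4), y = n(KHC2O4).
Titrant: 2x + 1y = 0.0178;  mass: 90.03x + 128.13y = 1.25
Solving, x = 6.21 × 10^-3 mol, y = 5.39 × 10^-3 mol
mass of H2C2O4 = 6.21 × 10^-3 × 90.03 = 0.559 g
% H2C2O4 = 0.559 / 1.25 × 100 = 44.7 %

44.7 %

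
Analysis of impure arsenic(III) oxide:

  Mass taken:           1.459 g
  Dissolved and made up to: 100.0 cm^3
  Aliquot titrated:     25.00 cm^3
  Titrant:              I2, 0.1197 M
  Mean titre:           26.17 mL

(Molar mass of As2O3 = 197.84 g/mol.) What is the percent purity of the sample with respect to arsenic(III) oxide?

84.95 %

As2O3 + 2 I2 + 2 H2O → As2O5 + 4 HI
n(I2) per titration = 0.02617 × 0.1197 = 3.133 × 10^-3 mol
From the 1:2 ratio, n(As2O3) in each aliquot = 1/2 × 3.133 × 10^-3 = 1.566 × 10^-3 mol
n(As2O3) in the whole flask = 1.566 × 10^-3 × 100.0/25.00 = 6.265 × 10^-3 mol
mass of As2O3 = 6.265 × 10^-3 × 197.84 = 1.239 g
% As2O3 = 1.239 / 1.459 × 100 = 84.95 %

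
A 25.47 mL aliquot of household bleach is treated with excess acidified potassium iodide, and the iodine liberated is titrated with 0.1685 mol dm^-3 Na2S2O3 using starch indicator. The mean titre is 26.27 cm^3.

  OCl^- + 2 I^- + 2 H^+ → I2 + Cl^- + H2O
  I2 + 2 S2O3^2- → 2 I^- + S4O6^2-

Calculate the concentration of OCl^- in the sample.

0.08690 mol/L

n(S2O3^2-) = 0.02627 × 0.1685 = 4.426 × 10^-3 mol
n(I2) = n(S2O3^2-)/2 = 2.213 × 10^-3 mol
n(OCl^-) in the aliquot = 2.213 × 10^-3 mol (1:1 ratio)
[OCl^-] = 2.213 × 10^-3 / 0.02547 = 0.08690 mol/L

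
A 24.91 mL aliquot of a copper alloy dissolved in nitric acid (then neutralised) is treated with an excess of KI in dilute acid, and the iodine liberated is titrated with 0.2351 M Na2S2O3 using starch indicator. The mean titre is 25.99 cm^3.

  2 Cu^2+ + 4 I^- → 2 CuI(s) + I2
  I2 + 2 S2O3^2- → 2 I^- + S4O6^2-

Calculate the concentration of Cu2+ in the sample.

n(S2O3^2-) = 0.02599 × 0.2351 = 6.110 × 10^-3 mol
n(I2) = n(S2O3^2-)/2 = 3.055 × 10^-3 mol
From the 2:1 ratio, n(Cu2+) in the aliquot = 2/1 × 3.055 × 10^-3 = 6.110 × 10^-3 mol
[Cu2+] = 6.110 × 10^-3 / 0.02491 = 0.2453 mol/L

0.2453 M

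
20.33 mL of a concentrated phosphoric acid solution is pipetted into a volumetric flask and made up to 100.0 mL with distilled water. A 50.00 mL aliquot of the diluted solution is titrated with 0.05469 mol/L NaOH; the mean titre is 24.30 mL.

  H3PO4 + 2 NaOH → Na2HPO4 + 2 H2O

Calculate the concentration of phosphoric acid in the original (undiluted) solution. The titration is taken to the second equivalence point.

0.06537 mol/L

n(NaOH) = 0.02430 × 0.05469 = 1.329 × 10^-3 mol
From the 1:2 ratio, n(H3PO4) in the aliquot = 1/2 × 1.329 × 10^-3 = 6.645 × 10^-4 mol
[H3PO4]_dilute = 6.645 × 10^-4 / 0.05000 = 0.01329 mol/L
Dilution factor = 100.0 / 20.33 = 4.919
[H3PO4]_stock = 0.01329 × 4.919 = 0.06537 mol/L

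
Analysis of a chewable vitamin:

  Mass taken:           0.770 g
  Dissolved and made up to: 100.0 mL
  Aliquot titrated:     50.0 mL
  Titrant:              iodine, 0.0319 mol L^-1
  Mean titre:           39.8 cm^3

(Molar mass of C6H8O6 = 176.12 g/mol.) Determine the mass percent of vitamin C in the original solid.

58.1 %

C6H8O6 + I2 → C6H6O6 + 2 HI
n(I2) per titration = 0.0398 × 0.0319 = 1.27 × 10^-3 mol
n(C6H8O6) in each aliquot = 1.27 × 10^-3 mol (1:1 ratio)
n(C6H8O6) in the whole flask = 1.27 × 10^-3 × 100.0/50.0 = 2.54 × 10^-3 mol
mass of C6H8O6 = 2.54 × 10^-3 × 176.12 = 0.447 g
% C6H8O6 = 0.447 / 0.770 × 100 = 58.1 %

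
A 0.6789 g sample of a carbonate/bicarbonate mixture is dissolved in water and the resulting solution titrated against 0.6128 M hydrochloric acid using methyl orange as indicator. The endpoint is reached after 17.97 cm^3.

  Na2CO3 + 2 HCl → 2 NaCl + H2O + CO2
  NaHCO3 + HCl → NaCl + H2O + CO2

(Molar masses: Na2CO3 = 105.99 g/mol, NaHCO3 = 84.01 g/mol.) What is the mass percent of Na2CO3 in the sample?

61.97 %

n(HCl) = 0.01797 × 0.6128 = 0.01101 mol
Let x = n(Na2CO3), y = n(NaHCO3).
Titrant: 2x + 1y = 0.01101;  mass: 105.99x + 84.01y = 0.6789
Solving, x = 3.969 × 10^-3 mol, y = 3.073 × 10^-3 mol
mass of Na2CO3 = 3.969 × 10^-3 × 105.99 = 0.4207 g
% Na2CO3 = 0.4207 / 0.6789 × 100 = 61.97 %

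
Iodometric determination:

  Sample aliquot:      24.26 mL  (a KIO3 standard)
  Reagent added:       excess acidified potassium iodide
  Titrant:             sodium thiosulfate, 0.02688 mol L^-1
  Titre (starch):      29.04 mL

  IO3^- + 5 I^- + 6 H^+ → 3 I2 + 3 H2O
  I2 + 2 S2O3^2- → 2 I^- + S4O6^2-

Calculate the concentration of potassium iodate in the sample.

0.005363 mol/L

n(S2O3^2-) = 0.02904 × 0.02688 = 7.806 × 10^-4 mol
n(I2) = n(S2O3^2-)/2 = 3.903 × 10^-4 mol
From the 1:3 ratio, n(IO3^-) in the aliquot = 1/3 × 3.903 × 10^-4 = 1.301 × 10^-4 mol
[IO3^-] = 1.301 × 10^-4 / 0.02426 = 0.005363 mol/L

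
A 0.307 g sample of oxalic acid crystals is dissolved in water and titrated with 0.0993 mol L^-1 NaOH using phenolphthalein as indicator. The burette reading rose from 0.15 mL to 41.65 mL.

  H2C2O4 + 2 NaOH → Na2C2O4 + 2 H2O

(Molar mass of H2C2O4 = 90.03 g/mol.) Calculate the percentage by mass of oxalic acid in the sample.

n(NaOH) = 0.0415 L × 0.0993 mol/L = 4.12 × 10^-3 mol
From the 1:2 ratio, n(H2C2O4) = 1/2 × 4.12 × 10^-3 = 2.06 × 10^-3 mol
mass of H2C2O4 = 2.06 × 10^-3 × 90.03 g/mol = 0.186 g
% H2C2O4 = 0.186 / 0.307 × 100 = 60.4 %

60.4 %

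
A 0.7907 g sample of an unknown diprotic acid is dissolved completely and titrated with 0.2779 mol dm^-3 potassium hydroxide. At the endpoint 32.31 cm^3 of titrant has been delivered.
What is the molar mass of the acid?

n(KOH) = 0.03231 L × 0.2779 mol/L = 8.979 × 10^-3 mol
From the 1:2 ratio, n(H2A) = 1/2 × 8.979 × 10^-3 = 4.489 × 10^-3 mol
M = m / n = 0.7907 g / 4.489 × 10^-3 mol = 176.1 g/mol

176.1 g/mol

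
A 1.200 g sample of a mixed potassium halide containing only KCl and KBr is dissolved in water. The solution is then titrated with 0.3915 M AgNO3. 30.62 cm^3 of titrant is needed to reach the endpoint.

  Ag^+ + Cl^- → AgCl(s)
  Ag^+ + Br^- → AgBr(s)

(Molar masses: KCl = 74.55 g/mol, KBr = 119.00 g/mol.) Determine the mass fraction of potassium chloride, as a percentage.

31.66 %

n(AgNO3) = 0.03062 × 0.3915 = 0.01199 mol
Let x = n(KCl), y = n(KBr).
Titrant: 1x + 1y = 0.01199;  mass: 74.55x + 119.00y = 1.200
Solving, x = 5.097 × 10^-3 mol, y = 6.891 × 10^-3 mol
mass of KCl = 5.097 × 10^-3 × 74.55 = 0.3799 g
% KCl = 0.3799 / 1.200 × 100 = 31.66 %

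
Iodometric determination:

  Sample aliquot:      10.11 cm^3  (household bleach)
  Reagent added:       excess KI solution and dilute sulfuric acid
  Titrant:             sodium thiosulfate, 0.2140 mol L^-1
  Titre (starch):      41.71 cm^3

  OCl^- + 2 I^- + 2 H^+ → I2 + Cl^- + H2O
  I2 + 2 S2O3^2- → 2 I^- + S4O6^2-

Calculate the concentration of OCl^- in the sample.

0.4414 mol/L

n(S2O3^2-) = 0.04171 × 0.2140 = 8.926 × 10^-3 mol
n(I2) = n(S2O3^2-)/2 = 4.463 × 10^-3 mol
n(OCl^-) in the aliquot = 4.463 × 10^-3 mol (1:1 ratio)
[OCl^-] = 4.463 × 10^-3 / 0.01011 = 0.4414 mol/L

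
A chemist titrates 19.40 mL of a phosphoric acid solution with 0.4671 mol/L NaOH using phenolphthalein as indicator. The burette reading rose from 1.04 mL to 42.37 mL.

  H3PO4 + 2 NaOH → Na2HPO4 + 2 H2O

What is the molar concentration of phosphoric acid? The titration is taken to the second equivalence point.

0.4976 mol/L

n(NaOH) = 0.04133 L × 0.4671 mol/L = 0.01931 mol
From the 1:2 mole ratio, n(H3PO4) = 1/2 × 0.01931 = 9.653 × 10^-3 mol
[H3PO4] = 9.653 × 10^-3 mol / 0.01940 L = 0.4976 mol/L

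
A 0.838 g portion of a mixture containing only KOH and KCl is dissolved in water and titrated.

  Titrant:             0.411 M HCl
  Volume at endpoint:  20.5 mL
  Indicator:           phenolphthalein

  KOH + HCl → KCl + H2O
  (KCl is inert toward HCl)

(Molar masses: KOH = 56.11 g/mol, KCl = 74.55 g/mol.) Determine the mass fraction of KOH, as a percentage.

n(HCl) = 0.0205 × 0.411 = 8.43 × 10^-3 mol
Let x = n(KOH), y = n(KCl).
Titrant: 1x = 8.43 × 10^-3;  mass: 56.11x + 74.55y = 0.838
Solving, x = 8.43 × 10^-3 mol, y = 4.90 × 10^-3 mol
mass of KOH = 8.43 × 10^-3 × 56.11 = 0.473 g
% KOH = 0.473 / 0.838 × 100 = 56.4 %

56.4 %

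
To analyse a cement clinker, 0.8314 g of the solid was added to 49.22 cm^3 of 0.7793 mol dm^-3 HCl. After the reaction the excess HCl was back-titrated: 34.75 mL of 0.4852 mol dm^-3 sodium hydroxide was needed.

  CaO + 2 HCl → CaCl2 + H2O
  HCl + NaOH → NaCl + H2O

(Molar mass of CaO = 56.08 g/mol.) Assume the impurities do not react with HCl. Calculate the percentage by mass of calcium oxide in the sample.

72.50 %

n(HCl) added = 0.04922 × 0.7793 = 0.03836 mol
n(NaOH) used in back-titration = 0.03475 × 0.4852 = 0.01686 mol
n(HCl) left over = 0.01686 mol (1:1 ratio)
n(HCl) consumed by analyte = 0.03836 − 0.01686 = 0.02150 mol
From the 1:2 ratio, n(CaO) = 1/2 × 0.02150 = 0.01075 mol
mass of CaO = 0.01075 × 56.08 = 0.6028 g
% CaO = 0.6028 / 0.8314 × 100 = 72.50 %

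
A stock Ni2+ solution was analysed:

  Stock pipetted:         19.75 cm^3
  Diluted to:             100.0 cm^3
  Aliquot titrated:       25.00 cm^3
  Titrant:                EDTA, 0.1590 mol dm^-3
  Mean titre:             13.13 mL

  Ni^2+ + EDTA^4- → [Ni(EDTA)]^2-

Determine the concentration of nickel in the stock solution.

n(EDTA) = 0.01313 × 0.1590 = 2.088 × 10^-3 mol
n(Ni2+) in the aliquot = 2.088 × 10^-3 mol (1:1 ratio)
[Ni2+]_dilute = 2.088 × 10^-3 / 0.02500 = 0.08351 mol/L
Dilution factor = 100.0 / 19.75 = 5.063
[Ni2+]_stock = 0.08351 × 5.063 = 0.4228 mol/L

0.4228 mol/L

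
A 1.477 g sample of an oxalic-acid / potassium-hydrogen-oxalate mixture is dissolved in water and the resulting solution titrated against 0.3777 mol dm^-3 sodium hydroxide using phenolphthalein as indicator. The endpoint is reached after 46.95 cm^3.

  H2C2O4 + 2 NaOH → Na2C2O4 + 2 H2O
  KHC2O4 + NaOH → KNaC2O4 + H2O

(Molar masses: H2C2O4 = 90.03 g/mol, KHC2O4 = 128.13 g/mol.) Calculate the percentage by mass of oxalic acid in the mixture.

29.16 %

n(NaOH) = 0.04695 × 0.3777 = 0.01773 mol
Let x = n(H2C2O4), y = n(KHC2O4).
Titrant: 2x + 1y = 0.01773;  mass: 90.03x + 128.13y = 1.477
Solving, x = 4.783 × 10^-3 mol, y = 8.166 × 10^-3 mol
mass of H2C2O4 = 4.783 × 10^-3 × 90.03 = 0.4306 g
% H2C2O4 = 0.4306 / 1.477 × 100 = 29.16 %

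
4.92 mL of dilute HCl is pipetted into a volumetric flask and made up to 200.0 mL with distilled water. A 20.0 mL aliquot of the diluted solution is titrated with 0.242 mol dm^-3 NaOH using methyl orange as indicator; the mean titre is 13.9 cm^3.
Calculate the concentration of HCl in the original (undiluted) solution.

6.84 mol/L

HCl + NaOH → NaCl + H2O
n(NaOH) = 0.0139 × 0.242 = 3.36 × 10^-3 mol
n(HCl) in the aliquot = 3.36 × 10^-3 mol (1:1 ratio)
[HCl]_dilute = 3.36 × 10^-3 / 0.0200 = 0.168 mol/L
Dilution factor = 200.0 / 4.92 = 40.65
[HCl]_stock = 0.168 × 40.65 = 6.84 mol/L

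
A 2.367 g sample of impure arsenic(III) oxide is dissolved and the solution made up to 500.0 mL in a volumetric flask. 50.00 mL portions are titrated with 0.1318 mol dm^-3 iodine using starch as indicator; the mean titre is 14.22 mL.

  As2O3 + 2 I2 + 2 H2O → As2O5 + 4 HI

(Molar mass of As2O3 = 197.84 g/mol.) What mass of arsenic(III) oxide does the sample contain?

n(I2) per titration = 0.01422 × 0.1318 = 1.874 × 10^-3 mol
From the 1:2 ratio, n(As2O3) in each aliquot = 1/2 × 1.874 × 10^-3 = 9.371 × 10^-4 mol
n(As2O3) in the whole flask = 9.371 × 10^-4 × 500.0/50.00 = 9.371 × 10^-3 mol
mass of As2O3 = 9.371 × 10^-3 × 197.84 = 1.854 g

1.854 g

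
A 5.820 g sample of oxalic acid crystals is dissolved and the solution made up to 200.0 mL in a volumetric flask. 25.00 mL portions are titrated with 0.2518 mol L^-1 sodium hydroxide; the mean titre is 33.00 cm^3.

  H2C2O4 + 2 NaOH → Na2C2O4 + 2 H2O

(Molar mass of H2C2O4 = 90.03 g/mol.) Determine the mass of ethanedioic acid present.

n(NaOH) per titration = 0.03300 × 0.2518 = 8.309 × 10^-3 mol
From the 1:2 ratio, n(H2C2O4) in each aliquot = 1/2 × 8.309 × 10^-3 = 4.155 × 10^-3 mol
n(H2C2O4) in the whole flask = 4.155 × 10^-3 × 200.0/25.00 = 0.03324 mol
mass of H2C2O4 = 0.03324 × 90.03 = 2.992 g

2.992 g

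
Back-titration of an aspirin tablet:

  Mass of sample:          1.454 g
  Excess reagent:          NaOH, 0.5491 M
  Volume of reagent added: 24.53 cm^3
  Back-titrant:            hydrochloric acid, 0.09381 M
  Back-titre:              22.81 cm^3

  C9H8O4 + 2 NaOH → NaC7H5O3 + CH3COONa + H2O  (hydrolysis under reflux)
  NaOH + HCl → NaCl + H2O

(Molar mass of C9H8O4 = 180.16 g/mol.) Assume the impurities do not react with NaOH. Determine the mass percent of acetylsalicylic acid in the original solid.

n(NaOH) added = 0.02453 × 0.5491 = 0.01347 mol
n(HCl) used in back-titration = 0.02281 × 0.09381 = 2.140 × 10^-3 mol
n(NaOH) left over = 2.140 × 10^-3 mol (1:1 ratio)
n(NaOH) consumed by analyte = 0.01347 − 2.140 × 10^-3 = 0.01133 mol
From the 1:2 ratio, n(C9H8O4) = 1/2 × 0.01133 = 5.665 × 10^-3 mol
mass of C9H8O4 = 5.665 × 10^-3 × 180.16 = 1.021 g
% C9H8O4 = 1.021 / 1.454 × 100 = 70.19 %

70.19 %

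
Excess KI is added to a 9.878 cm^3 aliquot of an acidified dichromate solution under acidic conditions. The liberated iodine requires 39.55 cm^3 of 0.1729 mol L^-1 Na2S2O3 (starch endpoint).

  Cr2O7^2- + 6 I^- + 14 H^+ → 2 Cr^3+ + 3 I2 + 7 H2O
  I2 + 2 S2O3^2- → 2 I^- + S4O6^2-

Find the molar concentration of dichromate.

0.1154 mol/L

n(S2O3^2-) = 0.03955 × 0.1729 = 6.838 × 10^-3 mol
n(I2) = n(S2O3^2-)/2 = 3.419 × 10^-3 mol
From the 1:3 ratio, n(Cr2O7^2-) in the aliquot = 1/3 × 3.419 × 10^-3 = 1.140 × 10^-3 mol
[Cr2O7^2-] = 1.140 × 10^-3 / 0.009878 = 0.1154 mol/L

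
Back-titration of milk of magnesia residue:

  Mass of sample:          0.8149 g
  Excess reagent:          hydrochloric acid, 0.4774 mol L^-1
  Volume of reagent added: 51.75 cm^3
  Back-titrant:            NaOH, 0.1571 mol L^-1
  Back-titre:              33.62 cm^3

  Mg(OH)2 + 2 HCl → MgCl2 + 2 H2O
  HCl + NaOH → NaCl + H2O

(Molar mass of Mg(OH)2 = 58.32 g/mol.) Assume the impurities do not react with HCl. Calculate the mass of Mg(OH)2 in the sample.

0.5664 g

n(HCl) added = 0.05175 × 0.4774 = 0.02471 mol
n(NaOH) used in back-titration = 0.03362 × 0.1571 = 5.282 × 10^-3 mol
n(HCl) left over = 5.282 × 10^-3 mol (1:1 ratio)
n(HCl) consumed by analyte = 0.02471 − 5.282 × 10^-3 = 0.01942 mol
From the 1:2 ratio, n(Mg(OH)2) = 1/2 × 0.01942 = 9.712 × 10^-3 mol
mass of Mg(OH)2 = 9.712 × 10^-3 × 58.32 = 0.5664 g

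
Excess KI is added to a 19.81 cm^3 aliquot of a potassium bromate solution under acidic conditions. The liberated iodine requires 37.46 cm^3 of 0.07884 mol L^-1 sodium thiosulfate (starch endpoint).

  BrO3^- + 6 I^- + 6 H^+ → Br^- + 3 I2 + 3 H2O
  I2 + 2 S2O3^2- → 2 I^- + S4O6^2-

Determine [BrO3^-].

n(S2O3^2-) = 0.03746 × 0.07884 = 2.953 × 10^-3 mol
n(I2) = n(S2O3^2-)/2 = 1.477 × 10^-3 mol
From the 1:3 ratio, n(BrO3^-) in the aliquot = 1/3 × 1.477 × 10^-3 = 4.922 × 10^-4 mol
[BrO3^-] = 4.922 × 10^-4 / 0.01981 = 0.02485 mol/L

0.02485 mol/L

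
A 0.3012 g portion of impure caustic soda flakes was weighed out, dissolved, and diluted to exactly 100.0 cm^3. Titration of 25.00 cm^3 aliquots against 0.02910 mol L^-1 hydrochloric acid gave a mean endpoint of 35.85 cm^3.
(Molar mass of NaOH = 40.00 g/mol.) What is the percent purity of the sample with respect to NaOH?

NaOH + HCl → NaCl + H2O
n(HCl) per titration = 0.03585 × 0.02910 = 1.043 × 10^-3 mol
n(NaOH) in each aliquot = 1.043 × 10^-3 mol (1:1 ratio)
n(NaOH) in the whole flask = 1.043 × 10^-3 × 100.0/25.00 = 4.173 × 10^-3 mol
mass of NaOH = 4.173 × 10^-3 × 40.00 = 0.1669 g
% NaOH = 0.1669 / 0.3012 × 100 = 55.42 %

55.42 %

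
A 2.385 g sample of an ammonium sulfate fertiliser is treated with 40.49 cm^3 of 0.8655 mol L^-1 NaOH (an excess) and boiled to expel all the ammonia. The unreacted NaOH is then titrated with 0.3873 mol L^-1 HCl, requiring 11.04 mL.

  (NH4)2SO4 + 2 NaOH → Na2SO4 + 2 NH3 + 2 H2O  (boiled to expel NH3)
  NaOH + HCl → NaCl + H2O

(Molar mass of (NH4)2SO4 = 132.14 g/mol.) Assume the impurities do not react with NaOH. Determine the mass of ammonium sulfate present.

2.033 g

n(NaOH) added = 0.04049 × 0.8655 = 0.03504 mol
n(HCl) used in back-titration = 0.01104 × 0.3873 = 4.276 × 10^-3 mol
n(NaOH) left over = 4.276 × 10^-3 mol (1:1 ratio)
n(NaOH) consumed by analyte = 0.03504 − 4.276 × 10^-3 = 0.03077 mol
From the 1:2 ratio, n((NH4)2SO4) = 1/2 × 0.03077 = 0.01538 mol
mass of (NH4)2SO4 = 0.01538 × 132.14 = 2.033 g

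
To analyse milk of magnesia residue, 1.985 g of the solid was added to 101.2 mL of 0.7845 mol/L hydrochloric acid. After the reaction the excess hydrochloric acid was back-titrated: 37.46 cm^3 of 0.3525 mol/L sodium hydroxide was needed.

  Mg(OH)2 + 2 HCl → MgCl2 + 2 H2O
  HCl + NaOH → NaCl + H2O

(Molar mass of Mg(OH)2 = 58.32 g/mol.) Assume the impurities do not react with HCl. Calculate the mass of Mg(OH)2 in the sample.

n(HCl) added = 0.1012 × 0.7845 = 0.07939 mol
n(NaOH) used in back-titration = 0.03746 × 0.3525 = 0.01320 mol
n(HCl) left over = 0.01320 mol (1:1 ratio)
n(HCl) consumed by analyte = 0.07939 − 0.01320 = 0.06619 mol
From the 1:2 ratio, n(Mg(OH)2) = 1/2 × 0.06619 = 0.03309 mol
mass of Mg(OH)2 = 0.03309 × 58.32 = 1.930 g

1.930 g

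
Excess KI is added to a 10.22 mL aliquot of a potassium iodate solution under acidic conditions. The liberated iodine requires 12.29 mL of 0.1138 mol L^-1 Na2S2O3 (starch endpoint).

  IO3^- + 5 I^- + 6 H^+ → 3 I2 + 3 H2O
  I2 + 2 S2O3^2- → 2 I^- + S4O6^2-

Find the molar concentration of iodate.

n(S2O3^2-) = 0.01229 × 0.1138 = 1.399 × 10^-3 mol
n(I2) = n(S2O3^2-)/2 = 6.993 × 10^-4 mol
From the 1:3 ratio, n(IO3^-) in the aliquot = 1/3 × 6.993 × 10^-4 = 2.331 × 10^-4 mol
[IO3^-] = 2.331 × 10^-4 / 0.01022 = 0.02281 mol/L

0.02281 mol/L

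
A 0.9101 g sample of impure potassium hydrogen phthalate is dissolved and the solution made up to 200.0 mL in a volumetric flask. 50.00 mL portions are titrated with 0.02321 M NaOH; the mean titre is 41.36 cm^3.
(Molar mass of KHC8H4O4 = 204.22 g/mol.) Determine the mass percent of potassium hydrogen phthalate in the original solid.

86.16 %

KHC8H4O4 + NaOH → KNaC8H4O4 + H2O
n(NaOH) per titration = 0.04136 × 0.02321 = 9.600 × 10^-4 mol
n(KHC8H4O4) in each aliquot = 9.600 × 10^-4 mol (1:1 ratio)
n(KHC8H4O4) in the whole flask = 9.600 × 10^-4 × 200.0/50.00 = 3.840 × 10^-3 mol
mass of KHC8H4O4 = 3.840 × 10^-3 × 204.22 = 0.7842 g
% KHC8H4O4 = 0.7842 / 0.9101 × 100 = 86.16 %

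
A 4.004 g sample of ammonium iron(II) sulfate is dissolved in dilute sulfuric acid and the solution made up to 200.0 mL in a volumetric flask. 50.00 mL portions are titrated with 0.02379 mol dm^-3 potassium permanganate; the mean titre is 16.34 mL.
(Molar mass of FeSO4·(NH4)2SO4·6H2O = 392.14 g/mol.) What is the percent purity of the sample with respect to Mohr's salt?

MnO4^- + 5 Fe^2+ + 8 H^+ → Mn^2+ + 5 Fe^3+ + 4 H2O
n(KMnO4) per titration = 0.01634 × 0.02379 = 3.887 × 10^-4 mol
From the 5:1 ratio, n(FeSO4·(NH4)2SO4·6H2O) in each aliquot = 5/1 × 3.887 × 10^-4 = 1.944 × 10^-3 mol
n(FeSO4·(NH4)2SO4·6H2O) in the whole flask = 1.944 × 10^-3 × 200.0/50.00 = 7.775 × 10^-3 mol
mass of FeSO4·(NH4)2SO4·6H2O = 7.775 × 10^-3 × 392.14 = 3.049 g
% FeSO4·(NH4)2SO4·6H2O = 3.049 / 4.004 × 100 = 76.14 %

76.14 %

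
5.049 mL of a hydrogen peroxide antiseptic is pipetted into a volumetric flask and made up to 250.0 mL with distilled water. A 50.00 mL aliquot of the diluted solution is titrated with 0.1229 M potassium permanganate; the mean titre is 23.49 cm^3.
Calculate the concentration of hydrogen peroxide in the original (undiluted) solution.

2 MnO4^- + 5 H2O2 + 6 H^+ → 2 Mn^2+ + 5 O2 + 8 H2O
n(KMnO4) = 0.02349 × 0.1229 = 2.887 × 10^-3 mol
From the 5:2 ratio, n(H2O2) in the aliquot = 5/2 × 2.887 × 10^-3 = 7.217 × 10^-3 mol
[H2O2]_dilute = 7.217 × 10^-3 / 0.05000 = 0.1443 mol/L
Dilution factor = 250.0 / 5.049 = 49.51
[H2O2]_stock = 0.1443 × 49.51 = 7.147 mol/L

7.147 M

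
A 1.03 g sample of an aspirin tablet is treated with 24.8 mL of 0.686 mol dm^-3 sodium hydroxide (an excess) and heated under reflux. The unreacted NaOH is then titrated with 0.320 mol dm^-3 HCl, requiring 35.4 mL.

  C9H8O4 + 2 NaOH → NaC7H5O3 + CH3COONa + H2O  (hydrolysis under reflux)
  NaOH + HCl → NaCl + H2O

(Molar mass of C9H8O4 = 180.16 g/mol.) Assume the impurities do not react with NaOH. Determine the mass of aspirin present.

n(NaOH) added = 0.0248 × 0.686 = 0.0170 mol
n(HCl) used in back-titration = 0.0354 × 0.320 = 0.0113 mol
n(NaOH) left over = 0.0113 mol (1:1 ratio)
n(NaOH) consumed by analyte = 0.0170 − 0.0113 = 5.68 × 10^-3 mol
From the 1:2 ratio, n(C9H8O4) = 1/2 × 5.68 × 10^-3 = 2.84 × 10^-3 mol
mass of C9H8O4 = 2.84 × 10^-3 × 180.16 = 0.512 g

0.512 g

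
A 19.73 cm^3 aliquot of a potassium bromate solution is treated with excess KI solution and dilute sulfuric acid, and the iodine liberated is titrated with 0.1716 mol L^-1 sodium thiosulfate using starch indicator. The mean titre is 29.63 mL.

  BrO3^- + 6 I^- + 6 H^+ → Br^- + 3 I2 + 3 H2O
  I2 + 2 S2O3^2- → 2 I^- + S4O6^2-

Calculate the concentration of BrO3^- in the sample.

n(S2O3^2-) = 0.02963 × 0.1716 = 5.085 × 10^-3 mol
n(I2) = n(S2O3^2-)/2 = 2.542 × 10^-3 mol
From the 1:3 ratio, n(BrO3^-) in the aliquot = 1/3 × 2.542 × 10^-3 = 8.474 × 10^-4 mol
[BrO3^-] = 8.474 × 10^-4 / 0.01973 = 0.04295 mol/L

0.04295 mol/L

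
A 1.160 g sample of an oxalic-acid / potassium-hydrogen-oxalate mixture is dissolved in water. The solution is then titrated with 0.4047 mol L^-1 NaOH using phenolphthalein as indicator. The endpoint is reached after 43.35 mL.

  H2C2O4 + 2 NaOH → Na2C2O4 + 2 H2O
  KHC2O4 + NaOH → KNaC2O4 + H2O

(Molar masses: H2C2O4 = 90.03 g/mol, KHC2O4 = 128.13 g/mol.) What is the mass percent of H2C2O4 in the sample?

50.79 %

n(NaOH) = 0.04335 × 0.4047 = 0.01754 mol
Let x = n(H2C2O4), y = n(KHC2O4).
Titrant: 2x + 1y = 0.01754;  mass: 90.03x + 128.13y = 1.160
Solving, x = 6.544 × 10^-3 mol, y = 4.455 × 10^-3 mol
mass of H2C2O4 = 6.544 × 10^-3 × 90.03 = 0.5892 g
% H2C2O4 = 0.5892 / 1.160 × 100 = 50.79 %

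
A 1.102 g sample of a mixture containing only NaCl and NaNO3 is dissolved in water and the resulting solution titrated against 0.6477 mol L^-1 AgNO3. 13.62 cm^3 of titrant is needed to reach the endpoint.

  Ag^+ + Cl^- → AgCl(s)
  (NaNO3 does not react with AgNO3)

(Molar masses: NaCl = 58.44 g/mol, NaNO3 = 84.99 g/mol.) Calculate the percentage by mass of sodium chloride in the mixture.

n(AgNO3) = 0.01362 × 0.6477 = 8.822 × 10^-3 mol
Let x = n(NaCl), y = n(NaNO3).
Titrant: 1x = 8.822 × 10^-3;  mass: 58.44x + 84.99y = 1.102
Solving, x = 8.822 × 10^-3 mol, y = 6.900 × 10^-3 mol
mass of NaCl = 8.822 × 10^-3 × 58.44 = 0.5155 g
% NaCl = 0.5155 / 1.102 × 100 = 46.78 %

46.78 %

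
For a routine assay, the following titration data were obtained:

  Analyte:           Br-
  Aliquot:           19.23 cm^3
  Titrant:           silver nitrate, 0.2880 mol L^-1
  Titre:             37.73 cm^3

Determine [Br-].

0.5651 mol/L

Ag^+ + Br^- → AgBr(s)
n(AgNO3) = 0.03773 L × 0.2880 mol/L = 0.01087 mol
n(Br-) = 0.01087 mol (1:1 mole ratio)
[Br-] = 0.01087 mol / 0.01923 L = 0.5651 mol/L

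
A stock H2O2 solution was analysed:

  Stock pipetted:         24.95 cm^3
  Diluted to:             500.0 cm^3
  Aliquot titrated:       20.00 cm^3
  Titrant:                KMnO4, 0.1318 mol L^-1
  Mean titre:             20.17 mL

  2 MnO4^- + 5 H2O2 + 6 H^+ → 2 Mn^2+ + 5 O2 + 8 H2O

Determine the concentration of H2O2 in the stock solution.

6.659 mol/L

n(KMnO4) = 0.02017 × 0.1318 = 2.658 × 10^-3 mol
From the 5:2 ratio, n(H2O2) in the aliquot = 5/2 × 2.658 × 10^-3 = 6.646 × 10^-3 mol
[H2O2]_dilute = 6.646 × 10^-3 / 0.02000 = 0.3323 mol/L
Dilution factor = 500.0 / 24.95 = 20.04
[H2O2]_stock = 0.3323 × 20.04 = 6.659 mol/L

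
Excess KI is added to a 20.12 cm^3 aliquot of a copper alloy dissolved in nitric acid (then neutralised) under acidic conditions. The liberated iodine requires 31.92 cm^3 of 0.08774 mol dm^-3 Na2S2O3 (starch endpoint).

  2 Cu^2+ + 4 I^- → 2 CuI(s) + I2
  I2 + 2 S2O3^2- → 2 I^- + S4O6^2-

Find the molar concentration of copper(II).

n(S2O3^2-) = 0.03192 × 0.08774 = 2.801 × 10^-3 mol
n(I2) = n(S2O3^2-)/2 = 1.400 × 10^-3 mol
From the 2:1 ratio, n(Cu2+) in the aliquot = 2/1 × 1.400 × 10^-3 = 2.801 × 10^-3 mol
[Cu2+] = 2.801 × 10^-3 / 0.02012 = 0.1392 mol/L

0.1392 mol/L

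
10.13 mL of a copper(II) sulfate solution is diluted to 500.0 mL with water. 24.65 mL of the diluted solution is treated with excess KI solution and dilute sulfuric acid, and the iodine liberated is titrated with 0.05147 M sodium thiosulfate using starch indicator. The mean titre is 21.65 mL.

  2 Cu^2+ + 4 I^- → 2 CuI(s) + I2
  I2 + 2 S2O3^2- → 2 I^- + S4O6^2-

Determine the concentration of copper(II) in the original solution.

2.231 M

n(S2O3^2-) = 0.02165 × 0.05147 = 1.114 × 10^-3 mol
n(I2) = n(S2O3^2-)/2 = 5.572 × 10^-4 mol
From the 2:1 ratio, n(Cu2+) in the aliquot = 2/1 × 5.572 × 10^-4 = 1.114 × 10^-3 mol
[Cu2+]_dilute = 1.114 × 10^-3 / 0.02465 = 0.04521 mol/L
[Cu2+]_original = 0.04521 × 500.0/10.13 = 2.231 mol/L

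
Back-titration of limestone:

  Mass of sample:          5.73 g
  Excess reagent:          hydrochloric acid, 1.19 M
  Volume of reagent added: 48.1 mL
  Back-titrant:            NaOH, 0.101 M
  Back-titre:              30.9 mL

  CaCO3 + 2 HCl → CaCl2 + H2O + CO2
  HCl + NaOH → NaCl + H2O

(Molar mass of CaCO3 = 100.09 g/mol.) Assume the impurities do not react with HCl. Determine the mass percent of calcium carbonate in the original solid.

47.3 %

n(HCl) added = 0.0481 × 1.19 = 0.0572 mol
n(NaOH) used in back-titration = 0.0309 × 0.101 = 3.12 × 10^-3 mol
n(HCl) left over = 3.12 × 10^-3 mol (1:1 ratio)
n(HCl) consumed by analyte = 0.0572 − 3.12 × 10^-3 = 0.0541 mol
From the 1:2 ratio, n(CaCO3) = 1/2 × 0.0541 = 0.0271 mol
mass of CaCO3 = 0.0271 × 100.09 = 2.71 g
% CaCO3 = 2.71 / 5.73 × 100 = 47.3 %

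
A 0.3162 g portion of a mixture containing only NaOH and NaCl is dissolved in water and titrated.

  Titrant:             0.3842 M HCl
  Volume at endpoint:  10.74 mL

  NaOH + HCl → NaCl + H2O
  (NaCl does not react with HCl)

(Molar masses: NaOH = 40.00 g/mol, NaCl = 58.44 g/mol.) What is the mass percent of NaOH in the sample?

52.20 %

n(HCl) = 0.01074 × 0.3842 = 4.126 × 10^-3 mol
Let x = n(NaOH), y = n(NaCl).
Titrant: 1x = 4.126 × 10^-3;  mass: 40.00x + 58.44y = 0.3162
Solving, x = 4.126 × 10^-3 mol, y = 2.586 × 10^-3 mol
mass of NaOH = 4.126 × 10^-3 × 40.00 = 0.1651 g
% NaOH = 0.1651 / 0.3162 × 100 = 52.20 %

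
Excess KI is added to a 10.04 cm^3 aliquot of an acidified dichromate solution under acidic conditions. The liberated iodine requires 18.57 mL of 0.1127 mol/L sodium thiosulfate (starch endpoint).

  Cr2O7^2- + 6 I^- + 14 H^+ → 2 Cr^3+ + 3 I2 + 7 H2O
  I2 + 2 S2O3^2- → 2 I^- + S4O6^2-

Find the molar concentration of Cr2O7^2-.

n(S2O3^2-) = 0.01857 × 0.1127 = 2.093 × 10^-3 mol
n(I2) = n(S2O3^2-)/2 = 1.046 × 10^-3 mol
From the 1:3 ratio, n(Cr2O7^2-) in the aliquot = 1/3 × 1.046 × 10^-3 = 3.488 × 10^-4 mol
[Cr2O7^2-] = 3.488 × 10^-4 / 0.01004 = 0.03474 mol/L

0.03474 mol/L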